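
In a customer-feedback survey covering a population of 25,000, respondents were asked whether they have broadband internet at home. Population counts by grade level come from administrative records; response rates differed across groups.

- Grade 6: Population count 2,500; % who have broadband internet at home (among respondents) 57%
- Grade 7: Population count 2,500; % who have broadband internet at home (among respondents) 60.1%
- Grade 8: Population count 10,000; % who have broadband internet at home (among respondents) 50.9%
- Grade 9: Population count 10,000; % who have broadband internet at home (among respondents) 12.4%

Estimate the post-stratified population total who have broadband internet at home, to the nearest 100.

9,300

Apply each group's respondent rate to its population count:
  Grade 6: 2,500 × 57% = 1425
  Grade 7: 2,500 × 60.1% = 1502.5
  Grade 8: 10,000 × 50.9% = 5090
  Grade 9: 10,000 × 12.4% = 1240
Estimated total = 9257.5 → 9,300.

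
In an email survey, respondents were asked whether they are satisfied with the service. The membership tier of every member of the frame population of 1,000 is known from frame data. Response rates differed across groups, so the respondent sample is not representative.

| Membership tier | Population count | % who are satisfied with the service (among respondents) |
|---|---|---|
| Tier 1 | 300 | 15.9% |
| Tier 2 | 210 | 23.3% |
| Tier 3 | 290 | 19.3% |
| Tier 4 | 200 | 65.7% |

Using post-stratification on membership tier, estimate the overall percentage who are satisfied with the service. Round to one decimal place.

Weight each group's respondent value by its population share:
  Tier 1: (300/1,000) × 15.9 = 4.77
  Tier 2: (210/1,000) × 23.3 = 4.893
  Tier 3: (290/1,000) × 19.3 = 5.597
  Tier 4: (200/1,000) × 65.7 = 13.14
Post-stratified estimate = 28.4 → 28.4%.

28.4%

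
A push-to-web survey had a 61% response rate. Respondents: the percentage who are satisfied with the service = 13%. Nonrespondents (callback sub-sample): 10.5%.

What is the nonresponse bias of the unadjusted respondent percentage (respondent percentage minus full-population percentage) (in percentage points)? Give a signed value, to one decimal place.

Nonresponse fraction = 1 − 0.61 = 0.39.
Bias = (nonresponse fraction) × (respondent percentage − nonrespondent percentage)
     = 0.39 × (13 − 10.5) = 0.39 × 2.5 = 0.975.

+1.0 percentage points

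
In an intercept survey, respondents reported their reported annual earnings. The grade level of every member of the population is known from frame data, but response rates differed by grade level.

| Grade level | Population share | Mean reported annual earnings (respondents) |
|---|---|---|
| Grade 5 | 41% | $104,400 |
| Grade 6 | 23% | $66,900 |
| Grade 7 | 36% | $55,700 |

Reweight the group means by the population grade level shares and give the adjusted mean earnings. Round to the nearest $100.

Post-stratification weights by population share, not respondent share:
  Grade 5: 0.41 × 104,400 = 42,804
  Grade 6: 0.23 × 66,900 = 15,387
  Grade 7: 0.36 × 55,700 = 20,052
Post-stratified estimate = 78,243 → $78,200.

$78,200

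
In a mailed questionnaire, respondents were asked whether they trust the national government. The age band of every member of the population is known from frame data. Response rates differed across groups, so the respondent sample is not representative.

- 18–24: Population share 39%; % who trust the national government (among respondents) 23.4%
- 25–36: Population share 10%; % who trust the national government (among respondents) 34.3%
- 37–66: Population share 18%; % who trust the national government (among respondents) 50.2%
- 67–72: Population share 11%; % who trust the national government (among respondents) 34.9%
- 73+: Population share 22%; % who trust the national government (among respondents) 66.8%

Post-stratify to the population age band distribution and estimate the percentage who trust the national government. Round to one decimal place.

Reweight to the known age band distribution:
  18–24: 0.39 × 23.4 = 9.126
  25–36: 0.1 × 34.3 = 3.43
  37–66: 0.18 × 50.2 = 9.036
  67–72: 0.11 × 34.9 = 3.839
  73+: 0.22 × 66.8 = 14.696
Post-stratified estimate = 40.127 → 40.1%.

40.1%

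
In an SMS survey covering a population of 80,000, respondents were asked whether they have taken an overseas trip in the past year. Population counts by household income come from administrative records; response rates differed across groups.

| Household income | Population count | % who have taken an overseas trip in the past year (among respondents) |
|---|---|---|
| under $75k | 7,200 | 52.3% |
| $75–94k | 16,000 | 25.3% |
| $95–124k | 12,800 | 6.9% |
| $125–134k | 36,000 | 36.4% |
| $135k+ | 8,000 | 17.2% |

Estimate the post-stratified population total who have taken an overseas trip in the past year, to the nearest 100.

23,200

Each cell contributes its population count × the respondent rate:
  under $75k: 7,200 × 52.3% = 3765.6
  $75–94k: 16,000 × 25.3% = 4048
  $95–124k: 12,800 × 6.9% = 883.2
  $125–134k: 36,000 × 36.4% = 13,104
  $135k+: 8,000 × 17.2% = 1376
Estimated total = 23176.8 → 23,200.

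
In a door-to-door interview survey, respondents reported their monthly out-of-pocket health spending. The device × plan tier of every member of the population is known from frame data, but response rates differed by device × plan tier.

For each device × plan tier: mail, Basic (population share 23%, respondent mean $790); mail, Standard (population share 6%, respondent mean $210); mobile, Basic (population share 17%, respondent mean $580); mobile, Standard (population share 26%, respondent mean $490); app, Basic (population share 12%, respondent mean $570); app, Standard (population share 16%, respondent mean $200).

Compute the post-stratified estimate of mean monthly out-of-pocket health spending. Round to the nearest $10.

Post-stratification weights by population share, not respondent share:
  mail, Basic: 0.23 × 790 = 181.7
  mail, Standard: 0.06 × 210 = 12.6
  mobile, Basic: 0.17 × 580 = 98.6
  mobile, Standard: 0.26 × 490 = 127.4
  app, Basic: 0.12 × 570 = 68.4
  app, Standard: 0.16 × 200 = 32
Post-stratified estimate = 520.7 → $520.

$520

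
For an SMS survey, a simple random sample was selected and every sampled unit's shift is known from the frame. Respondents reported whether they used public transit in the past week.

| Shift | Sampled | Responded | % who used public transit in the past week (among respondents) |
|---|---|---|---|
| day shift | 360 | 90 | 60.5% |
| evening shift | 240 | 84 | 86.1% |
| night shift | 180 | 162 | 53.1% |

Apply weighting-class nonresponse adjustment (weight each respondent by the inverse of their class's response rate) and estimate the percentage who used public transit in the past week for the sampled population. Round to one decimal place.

Class response rates: day shift 90/360 = 25%, evening shift 84/240 = 35%, night shift 162/180 = 90%.
Inverse-response-rate weighting restores each class to its sampled count, so class totals weight by n_sampled:
  day shift: 360 × 60.5 = 21,780
  evening shift: 240 × 86.1 = 20,664
  night shift: 180 × 53.1 = 9558
Adjusted estimate = 52,002 / 780 = 66.6692 → 66.7%.

66.7%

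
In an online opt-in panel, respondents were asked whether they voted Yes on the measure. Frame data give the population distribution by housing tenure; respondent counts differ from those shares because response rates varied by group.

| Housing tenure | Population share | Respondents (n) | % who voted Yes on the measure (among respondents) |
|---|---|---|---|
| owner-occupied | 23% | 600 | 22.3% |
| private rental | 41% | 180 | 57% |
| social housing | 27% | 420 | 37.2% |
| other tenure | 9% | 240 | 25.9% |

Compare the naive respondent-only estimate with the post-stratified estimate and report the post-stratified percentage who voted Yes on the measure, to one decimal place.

40.9%

Without adjustment, the pooled respondent share is:
  (600/1440)×22.3 + (180/1440)×57 + (420/1440)×37.2 + (240/1440)×25.9 = 31.5833%
Reweighting by population housing tenure shares:
  0.23×22.3 + 0.41×57 + 0.27×37.2 + 0.09×25.9 = 40.874%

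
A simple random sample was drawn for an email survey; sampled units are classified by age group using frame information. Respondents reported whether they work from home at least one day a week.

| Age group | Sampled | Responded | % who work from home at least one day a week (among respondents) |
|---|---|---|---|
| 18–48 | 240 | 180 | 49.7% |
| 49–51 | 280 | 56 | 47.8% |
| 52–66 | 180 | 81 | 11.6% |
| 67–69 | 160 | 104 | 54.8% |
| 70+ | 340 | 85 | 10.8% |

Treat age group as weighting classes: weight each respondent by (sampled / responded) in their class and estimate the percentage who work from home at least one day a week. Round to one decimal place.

33.2%

Class response rates: 18–48 180/240 = 75%, 49–51 56/280 = 20%, 52–66 81/180 = 45%, 67–69 104/160 = 65%, 70+ 85/340 = 25%.
With weight = n_sampled/n_responded per class, the weighted class total is n_sampled:
  18–48: 240 × 49.7 = 11,928
  49–51: 280 × 47.8 = 13,384
  52–66: 180 × 11.6 = 2088
  67–69: 160 × 54.8 = 8768
  70+: 340 × 10.8 = 3672
Adjusted estimate = 39,840 / 1,200 = 33.2 → 33.2%.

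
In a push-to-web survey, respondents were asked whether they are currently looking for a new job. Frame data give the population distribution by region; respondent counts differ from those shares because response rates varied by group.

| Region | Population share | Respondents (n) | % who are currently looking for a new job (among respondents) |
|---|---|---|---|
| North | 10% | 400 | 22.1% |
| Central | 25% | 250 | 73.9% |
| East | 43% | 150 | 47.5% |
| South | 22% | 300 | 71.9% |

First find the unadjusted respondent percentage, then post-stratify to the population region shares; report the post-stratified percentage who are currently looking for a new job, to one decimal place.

Unadjusted (pooled respondent) estimate weights by respondent counts:
  (400/1100)×22.1 + (250/1100)×73.9 + (150/1100)×47.5 + (300/1100)×71.9 = 50.9182%
Reweighting by population region shares:
  0.1×22.1 + 0.25×73.9 + 0.43×47.5 + 0.22×71.9 = 56.928%

56.9%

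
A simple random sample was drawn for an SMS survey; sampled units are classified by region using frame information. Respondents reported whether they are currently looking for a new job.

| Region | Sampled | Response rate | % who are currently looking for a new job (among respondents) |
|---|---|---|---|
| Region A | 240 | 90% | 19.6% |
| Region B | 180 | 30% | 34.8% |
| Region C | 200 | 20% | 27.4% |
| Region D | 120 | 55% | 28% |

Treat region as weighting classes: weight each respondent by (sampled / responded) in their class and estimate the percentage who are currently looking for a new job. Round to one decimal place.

Each respondent's weight = sampled/responded in their class; summing within a class gives n_sampled, so:
  Region A: 240 × 19.6 = 4704
  Region B: 180 × 34.8 = 6264
  Region C: 200 × 27.4 = 5480
  Region D: 120 × 28 = 3360
Adjusted estimate = 19,808 / 740 = 26.7676 → 26.8%.

26.8%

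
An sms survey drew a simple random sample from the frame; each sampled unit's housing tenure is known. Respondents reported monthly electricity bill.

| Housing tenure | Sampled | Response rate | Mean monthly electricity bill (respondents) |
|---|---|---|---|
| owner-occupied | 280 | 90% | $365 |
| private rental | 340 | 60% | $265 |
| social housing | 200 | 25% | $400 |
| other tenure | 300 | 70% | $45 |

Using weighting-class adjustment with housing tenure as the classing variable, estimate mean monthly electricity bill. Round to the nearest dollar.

With weight = n_sampled/n_responded per class, the weighted class total is n_sampled:
  owner-occupied: 280 × 365 = 102,200
  private rental: 340 × 265 = 90,100
  social housing: 200 × 400 = 80,000
  other tenure: 300 × 45 = 13,500
Adjusted estimate = 285,800 / 1,120 = 255.179 → $255.

$255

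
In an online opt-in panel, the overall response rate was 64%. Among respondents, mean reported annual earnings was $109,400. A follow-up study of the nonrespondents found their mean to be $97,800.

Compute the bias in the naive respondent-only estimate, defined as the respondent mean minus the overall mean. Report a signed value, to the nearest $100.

+$4,200

Nonresponse fraction = 1 − 0.64 = 0.36.
Bias = (nonresponse fraction) × (respondent mean − nonrespondent mean)
     = 0.36 × (109,400 − 97,800) = 0.36 × 11,600 = 4176.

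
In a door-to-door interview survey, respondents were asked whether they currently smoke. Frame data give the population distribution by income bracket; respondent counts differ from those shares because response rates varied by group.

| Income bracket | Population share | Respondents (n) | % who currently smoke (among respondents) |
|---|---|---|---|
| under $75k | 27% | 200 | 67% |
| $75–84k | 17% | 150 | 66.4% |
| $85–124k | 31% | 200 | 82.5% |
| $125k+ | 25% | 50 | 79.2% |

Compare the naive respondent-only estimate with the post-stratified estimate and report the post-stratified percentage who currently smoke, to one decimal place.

74.8%

Without adjustment, the pooled respondent share is:
  (200/600)×67 + (150/600)×66.4 + (200/600)×82.5 + (50/600)×79.2 = 73.0333%
Post-stratified estimate weights by population shares:
  0.27×67 + 0.17×66.4 + 0.31×82.5 + 0.25×79.2 = 74.753%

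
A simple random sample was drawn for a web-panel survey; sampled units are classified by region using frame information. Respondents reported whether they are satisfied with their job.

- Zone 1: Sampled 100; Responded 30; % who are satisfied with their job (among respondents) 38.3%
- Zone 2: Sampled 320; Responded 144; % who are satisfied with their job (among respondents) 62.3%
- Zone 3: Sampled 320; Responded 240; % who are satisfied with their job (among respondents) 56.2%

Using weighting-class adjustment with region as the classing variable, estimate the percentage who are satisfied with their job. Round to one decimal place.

56.4%

Response rates by class: Zone 1 30/100 = 30%, Zone 2 144/320 = 45%, Zone 3 240/320 = 75%.
With weight = n_sampled/n_responded per class, the weighted class total is n_sampled:
  Zone 1: 100 × 38.3 = 3830
  Zone 2: 320 × 62.3 = 19,936
  Zone 3: 320 × 56.2 = 17,984
Adjusted estimate = 41,750 / 740 = 56.4189 → 56.4%.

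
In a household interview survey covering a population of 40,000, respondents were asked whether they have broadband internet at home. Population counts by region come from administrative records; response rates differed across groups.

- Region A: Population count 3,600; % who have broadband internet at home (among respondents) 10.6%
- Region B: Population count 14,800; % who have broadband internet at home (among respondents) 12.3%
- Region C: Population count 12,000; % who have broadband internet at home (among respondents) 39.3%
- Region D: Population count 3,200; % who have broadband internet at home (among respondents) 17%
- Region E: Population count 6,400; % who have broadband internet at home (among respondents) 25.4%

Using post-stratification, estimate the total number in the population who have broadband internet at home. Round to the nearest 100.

Each cell contributes its population count × the respondent rate:
  Region A: 3,600 × 10.6% = 381.6
  Region B: 14,800 × 12.3% = 1820.4
  Region C: 12,000 × 39.3% = 4716
  Region D: 3,200 × 17% = 544
  Region E: 6,400 × 25.4% = 1625.6
Estimated total = 9087.6 → 9,100.

9,100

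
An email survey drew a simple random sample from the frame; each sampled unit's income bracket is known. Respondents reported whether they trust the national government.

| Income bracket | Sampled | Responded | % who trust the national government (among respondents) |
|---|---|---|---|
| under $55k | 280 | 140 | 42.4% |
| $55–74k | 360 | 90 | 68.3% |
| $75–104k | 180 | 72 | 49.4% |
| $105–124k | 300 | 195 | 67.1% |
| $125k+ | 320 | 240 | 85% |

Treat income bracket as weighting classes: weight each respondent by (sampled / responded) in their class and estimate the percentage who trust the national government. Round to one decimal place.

Response rates by class: under $55k 140/280 = 50%, $55–74k 90/360 = 25%, $75–104k 72/180 = 40%, $105–124k 195/300 = 65%, $125k+ 240/320 = 75%.
Each respondent's weight = sampled/responded in their class; summing within a class gives n_sampled, so:
  under $55k: 280 × 42.4 = 11,872
  $55–74k: 360 × 68.3 = 24,588
  $75–104k: 180 × 49.4 = 8892
  $105–124k: 300 × 67.1 = 20,130
  $125k+: 320 × 85 = 27,200
Adjusted estimate = 92,682 / 1,440 = 64.3625 → 64.4%.

64.4%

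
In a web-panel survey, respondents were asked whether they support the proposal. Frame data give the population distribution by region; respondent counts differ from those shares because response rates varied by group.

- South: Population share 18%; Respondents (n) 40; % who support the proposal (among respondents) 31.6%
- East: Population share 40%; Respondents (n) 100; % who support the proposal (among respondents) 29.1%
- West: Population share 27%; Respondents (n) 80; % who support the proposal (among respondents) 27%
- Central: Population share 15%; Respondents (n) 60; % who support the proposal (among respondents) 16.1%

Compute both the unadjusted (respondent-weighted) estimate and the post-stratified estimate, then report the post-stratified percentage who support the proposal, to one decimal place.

Without adjustment, the pooled respondent share is:
  (40/280)×31.6 + (100/280)×29.1 + (80/280)×27 + (60/280)×16.1 = 26.0714%
Reweighting by population region shares:
  0.18×31.6 + 0.4×29.1 + 0.27×27 + 0.15×16.1 = 27.033%

27.0%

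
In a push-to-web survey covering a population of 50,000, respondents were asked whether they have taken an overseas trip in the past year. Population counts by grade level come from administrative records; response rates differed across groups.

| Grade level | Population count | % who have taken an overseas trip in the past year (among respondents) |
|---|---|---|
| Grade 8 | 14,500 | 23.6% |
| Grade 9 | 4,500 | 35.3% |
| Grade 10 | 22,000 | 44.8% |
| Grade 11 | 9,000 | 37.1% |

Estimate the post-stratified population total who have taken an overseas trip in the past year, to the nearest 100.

Each cell contributes its population count × the respondent rate:
  Grade 8: 14,500 × 23.6% = 3422
  Grade 9: 4,500 × 35.3% = 1588.5
  Grade 10: 22,000 × 44.8% = 9856
  Grade 11: 9,000 × 37.1% = 3339
Estimated total = 18205.5 → 18,200.

18,200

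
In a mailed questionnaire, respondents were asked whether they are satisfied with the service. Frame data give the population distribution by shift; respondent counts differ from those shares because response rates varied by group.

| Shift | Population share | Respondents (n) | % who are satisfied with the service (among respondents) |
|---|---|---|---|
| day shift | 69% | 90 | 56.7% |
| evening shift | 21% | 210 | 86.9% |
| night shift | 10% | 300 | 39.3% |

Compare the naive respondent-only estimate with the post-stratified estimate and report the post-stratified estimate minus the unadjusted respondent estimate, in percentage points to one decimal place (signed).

Naive respondent-only estimate (weights = respondent counts):
  (90/600)×56.7 + (210/600)×86.9 + (300/600)×39.3 = 58.57%
Post-stratified estimate weights by population shares:
  0.69×56.7 + 0.21×86.9 + 0.1×39.3 = 61.302%
Difference = 61.302 − 58.57 = 2.732 pp.

+2.7 percentage points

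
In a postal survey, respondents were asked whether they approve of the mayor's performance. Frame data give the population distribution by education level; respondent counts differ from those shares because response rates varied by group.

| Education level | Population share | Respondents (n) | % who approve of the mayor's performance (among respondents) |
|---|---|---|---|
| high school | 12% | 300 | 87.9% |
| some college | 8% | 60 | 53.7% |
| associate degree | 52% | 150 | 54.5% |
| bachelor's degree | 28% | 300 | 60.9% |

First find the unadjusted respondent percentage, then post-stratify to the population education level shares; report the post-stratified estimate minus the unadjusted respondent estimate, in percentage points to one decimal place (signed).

-8.9 percentage points

Unadjusted (pooled respondent) estimate weights by respondent counts:
  (300/810)×87.9 + (60/810)×53.7 + (150/810)×54.5 + (300/810)×60.9 = 69.1815%
Reweighting by population education level shares:
  0.12×87.9 + 0.08×53.7 + 0.52×54.5 + 0.28×60.9 = 60.236%
Difference = 60.236 − 69.1815 = -8.9455 pp.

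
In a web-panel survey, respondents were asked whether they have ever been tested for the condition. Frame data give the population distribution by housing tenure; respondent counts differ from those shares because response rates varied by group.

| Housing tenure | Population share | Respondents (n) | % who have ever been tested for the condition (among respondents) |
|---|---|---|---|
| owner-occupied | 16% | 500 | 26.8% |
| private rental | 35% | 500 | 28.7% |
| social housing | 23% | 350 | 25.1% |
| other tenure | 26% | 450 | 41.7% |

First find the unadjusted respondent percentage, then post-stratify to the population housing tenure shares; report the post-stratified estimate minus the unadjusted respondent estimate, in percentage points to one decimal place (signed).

Without adjustment, the pooled respondent share is:
  (500/1800)×26.8 + (500/1800)×28.7 + (350/1800)×25.1 + (450/1800)×41.7 = 30.7222%
Post-stratified estimate weights by population shares:
  0.16×26.8 + 0.35×28.7 + 0.23×25.1 + 0.26×41.7 = 30.948%
Difference = 30.948 − 30.7222 = 0.2258 pp.

+0.2 percentage points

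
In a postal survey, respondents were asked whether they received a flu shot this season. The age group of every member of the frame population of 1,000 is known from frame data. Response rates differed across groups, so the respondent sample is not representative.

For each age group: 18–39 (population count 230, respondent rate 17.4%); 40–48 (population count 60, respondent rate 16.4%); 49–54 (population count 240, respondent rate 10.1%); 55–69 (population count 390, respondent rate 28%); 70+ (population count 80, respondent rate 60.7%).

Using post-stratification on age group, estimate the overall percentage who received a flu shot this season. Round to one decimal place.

Each cell contributes population-share × respondent value:
  18–39: (230/1,000) × 17.4 = 4.002
  40–48: (60/1,000) × 16.4 = 0.984
  49–54: (240/1,000) × 10.1 = 2.424
  55–69: (390/1,000) × 28 = 10.92
  70+: (80/1,000) × 60.7 = 4.856
Post-stratified estimate = 23.186 → 23.2%.

23.2%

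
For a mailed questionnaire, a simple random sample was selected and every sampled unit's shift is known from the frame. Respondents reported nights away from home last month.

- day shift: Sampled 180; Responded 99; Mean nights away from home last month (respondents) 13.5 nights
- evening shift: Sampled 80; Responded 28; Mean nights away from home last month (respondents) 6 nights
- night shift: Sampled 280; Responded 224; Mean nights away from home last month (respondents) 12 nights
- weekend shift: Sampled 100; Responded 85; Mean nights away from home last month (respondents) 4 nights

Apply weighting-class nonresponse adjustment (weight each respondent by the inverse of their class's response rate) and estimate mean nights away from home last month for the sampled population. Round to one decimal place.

Response rates by class: day shift 99/180 = 55%, evening shift 28/80 = 35%, night shift 224/280 = 80%, weekend shift 85/100 = 85%.
Each respondent's weight = sampled/responded in their class; summing within a class gives n_sampled, so:
  day shift: 180 × 13.5 = 2430
  evening shift: 80 × 6 = 480
  night shift: 280 × 12 = 3360
  weekend shift: 100 × 4 = 400
Adjusted estimate = 6670 / 640 = 10.4219 → 10.4.

10.4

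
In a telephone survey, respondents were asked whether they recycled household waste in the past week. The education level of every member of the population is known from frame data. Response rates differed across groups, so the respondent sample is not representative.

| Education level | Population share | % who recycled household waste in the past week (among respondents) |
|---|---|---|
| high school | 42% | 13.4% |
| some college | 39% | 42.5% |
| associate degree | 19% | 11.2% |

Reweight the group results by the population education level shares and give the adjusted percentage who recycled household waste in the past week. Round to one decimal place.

24.3%

Reweight to the known education level distribution:
  high school: 0.42 × 13.4 = 5.628
  some college: 0.39 × 42.5 = 16.575
  associate degree: 0.19 × 11.2 = 2.128
Post-stratified estimate = 24.331 → 24.3%.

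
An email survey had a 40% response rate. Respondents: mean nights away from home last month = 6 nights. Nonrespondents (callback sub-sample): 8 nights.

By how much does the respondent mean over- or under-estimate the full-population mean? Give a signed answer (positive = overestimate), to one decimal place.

-1.2

Nonresponse fraction = 1 − 0.4 = 0.6.
Bias = (nonresponse fraction) × (respondent mean − nonrespondent mean)
     = 0.6 × (6 − 8) = 0.6 × -2 = -1.2.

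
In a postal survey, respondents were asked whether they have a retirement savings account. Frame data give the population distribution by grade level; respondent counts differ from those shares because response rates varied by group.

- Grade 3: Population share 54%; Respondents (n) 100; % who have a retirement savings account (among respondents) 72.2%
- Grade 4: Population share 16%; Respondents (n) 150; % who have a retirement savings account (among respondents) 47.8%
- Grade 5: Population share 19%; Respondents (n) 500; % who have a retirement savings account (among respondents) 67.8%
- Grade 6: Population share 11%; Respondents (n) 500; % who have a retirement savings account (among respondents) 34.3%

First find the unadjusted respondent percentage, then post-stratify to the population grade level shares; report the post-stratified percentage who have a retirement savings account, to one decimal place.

Without adjustment, the pooled respondent share is:
  (100/1250)×72.2 + (150/1250)×47.8 + (500/1250)×67.8 + (500/1250)×34.3 = 52.352%
Reweighting by population grade level shares:
  0.54×72.2 + 0.16×47.8 + 0.19×67.8 + 0.11×34.3 = 63.291%

63.3%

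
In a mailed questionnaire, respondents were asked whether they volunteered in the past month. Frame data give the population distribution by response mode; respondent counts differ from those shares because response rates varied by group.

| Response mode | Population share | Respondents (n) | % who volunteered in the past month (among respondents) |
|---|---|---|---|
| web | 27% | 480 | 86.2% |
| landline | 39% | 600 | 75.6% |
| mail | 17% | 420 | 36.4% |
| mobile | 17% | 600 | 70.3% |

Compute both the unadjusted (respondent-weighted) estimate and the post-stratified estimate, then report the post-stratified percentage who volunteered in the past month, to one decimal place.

Unadjusted (pooled respondent) estimate weights by respondent counts:
  (480/2100)×86.2 + (600/2100)×75.6 + (420/2100)×36.4 + (600/2100)×70.3 = 68.6686%
Reweighting by population response mode shares:
  0.27×86.2 + 0.39×75.6 + 0.17×36.4 + 0.17×70.3 = 70.897%

70.9%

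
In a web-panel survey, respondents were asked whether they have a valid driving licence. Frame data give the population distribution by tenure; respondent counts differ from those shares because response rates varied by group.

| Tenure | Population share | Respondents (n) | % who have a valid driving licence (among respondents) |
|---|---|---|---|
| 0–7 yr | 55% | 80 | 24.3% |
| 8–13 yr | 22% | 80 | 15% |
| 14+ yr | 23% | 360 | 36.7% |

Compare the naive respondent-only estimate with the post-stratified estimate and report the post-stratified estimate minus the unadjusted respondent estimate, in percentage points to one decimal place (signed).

Naive respondent-only estimate (weights = respondent counts):
  (80/520)×24.3 + (80/520)×15 + (360/520)×36.7 = 31.4538%
Reweighting by population tenure shares:
  0.55×24.3 + 0.22×15 + 0.23×36.7 = 25.106%
Difference = 25.106 − 31.4538 = -6.3478 pp.

-6.3 percentage points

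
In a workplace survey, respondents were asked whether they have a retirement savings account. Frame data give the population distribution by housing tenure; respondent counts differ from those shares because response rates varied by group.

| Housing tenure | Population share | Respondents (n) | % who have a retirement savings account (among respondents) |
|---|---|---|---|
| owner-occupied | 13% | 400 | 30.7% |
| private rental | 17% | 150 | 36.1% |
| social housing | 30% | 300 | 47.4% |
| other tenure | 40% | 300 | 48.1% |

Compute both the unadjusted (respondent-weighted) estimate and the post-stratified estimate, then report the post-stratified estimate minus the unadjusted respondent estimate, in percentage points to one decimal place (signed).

Without adjustment, the pooled respondent share is:
  (400/1150)×30.7 + (150/1150)×36.1 + (300/1150)×47.4 + (300/1150)×48.1 = 40.3%
Post-stratified estimate weights by population shares:
  0.13×30.7 + 0.17×36.1 + 0.3×47.4 + 0.4×48.1 = 43.588%
Difference = 43.588 − 40.3 = 3.288 pp.

+3.3 percentage points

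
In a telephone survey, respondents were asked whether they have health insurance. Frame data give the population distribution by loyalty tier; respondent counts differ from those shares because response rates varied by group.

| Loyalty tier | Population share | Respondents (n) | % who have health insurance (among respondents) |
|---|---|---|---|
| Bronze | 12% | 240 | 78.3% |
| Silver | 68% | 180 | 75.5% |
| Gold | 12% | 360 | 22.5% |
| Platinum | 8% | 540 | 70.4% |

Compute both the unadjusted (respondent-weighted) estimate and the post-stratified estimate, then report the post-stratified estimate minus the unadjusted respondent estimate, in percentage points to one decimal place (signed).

Without adjustment, the pooled respondent share is:
  (240/1320)×78.3 + (180/1320)×75.5 + (360/1320)×22.5 + (540/1320)×70.4 = 59.4682%
Post-stratifying to population shares instead:
  0.12×78.3 + 0.68×75.5 + 0.12×22.5 + 0.08×70.4 = 69.068%
Difference = 69.068 − 59.4682 = 9.5998 pp.

+9.6 percentage points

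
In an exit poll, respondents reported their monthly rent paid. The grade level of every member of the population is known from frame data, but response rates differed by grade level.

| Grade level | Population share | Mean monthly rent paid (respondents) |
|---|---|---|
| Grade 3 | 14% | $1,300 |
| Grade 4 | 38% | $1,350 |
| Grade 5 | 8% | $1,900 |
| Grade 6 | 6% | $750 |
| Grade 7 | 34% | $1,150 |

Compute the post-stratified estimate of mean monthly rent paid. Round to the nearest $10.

Post-stratification weights by population share, not respondent share:
  Grade 3: 0.14 × 1300 = 182
  Grade 4: 0.38 × 1350 = 513
  Grade 5: 0.08 × 1900 = 152
  Grade 6: 0.06 × 750 = 45
  Grade 7: 0.34 × 1150 = 391
Post-stratified estimate = 1283 → $1,280.

$1,280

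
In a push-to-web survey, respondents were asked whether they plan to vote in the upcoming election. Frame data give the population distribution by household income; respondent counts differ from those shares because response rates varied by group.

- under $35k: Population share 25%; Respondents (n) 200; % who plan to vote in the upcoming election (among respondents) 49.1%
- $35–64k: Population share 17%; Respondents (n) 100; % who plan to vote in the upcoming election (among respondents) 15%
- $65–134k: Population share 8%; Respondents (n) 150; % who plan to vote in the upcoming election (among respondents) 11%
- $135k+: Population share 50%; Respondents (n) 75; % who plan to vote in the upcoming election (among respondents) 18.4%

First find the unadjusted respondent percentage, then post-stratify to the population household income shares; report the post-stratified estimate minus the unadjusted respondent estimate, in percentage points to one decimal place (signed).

Naive respondent-only estimate (weights = respondent counts):
  (200/525)×49.1 + (100/525)×15 + (150/525)×11 + (75/525)×18.4 = 27.3333%
Reweighting by population household income shares:
  0.25×49.1 + 0.17×15 + 0.08×11 + 0.5×18.4 = 24.905%
Difference = 24.905 − 27.3333 = -2.4283 pp.

-2.4 percentage points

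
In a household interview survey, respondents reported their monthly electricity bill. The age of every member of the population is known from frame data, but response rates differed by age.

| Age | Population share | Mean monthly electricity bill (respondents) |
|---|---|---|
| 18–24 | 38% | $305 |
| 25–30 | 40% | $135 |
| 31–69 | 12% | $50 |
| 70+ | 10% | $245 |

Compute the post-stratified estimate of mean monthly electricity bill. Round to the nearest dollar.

Reweight to the known age distribution:
  18–24: 0.38 × 305 = 115.9
  25–30: 0.4 × 135 = 54
  31–69: 0.12 × 50 = 6
  70+: 0.1 × 245 = 24.5
Post-stratified estimate = 200.4 → $200.

$200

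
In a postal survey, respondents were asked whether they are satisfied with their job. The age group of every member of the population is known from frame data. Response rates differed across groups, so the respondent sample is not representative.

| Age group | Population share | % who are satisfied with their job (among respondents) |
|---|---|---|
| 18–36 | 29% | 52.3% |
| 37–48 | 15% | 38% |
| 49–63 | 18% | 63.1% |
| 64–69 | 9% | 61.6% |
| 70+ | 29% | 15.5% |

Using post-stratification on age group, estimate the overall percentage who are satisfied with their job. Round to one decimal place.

Weight each group's respondent value by its population share:
  18–36: 0.29 × 52.3 = 15.167
  37–48: 0.15 × 38 = 5.7
  49–63: 0.18 × 63.1 = 11.358
  64–69: 0.09 × 61.6 = 5.544
  70+: 0.29 × 15.5 = 4.495
Post-stratified estimate = 42.264 → 42.3%.

42.3%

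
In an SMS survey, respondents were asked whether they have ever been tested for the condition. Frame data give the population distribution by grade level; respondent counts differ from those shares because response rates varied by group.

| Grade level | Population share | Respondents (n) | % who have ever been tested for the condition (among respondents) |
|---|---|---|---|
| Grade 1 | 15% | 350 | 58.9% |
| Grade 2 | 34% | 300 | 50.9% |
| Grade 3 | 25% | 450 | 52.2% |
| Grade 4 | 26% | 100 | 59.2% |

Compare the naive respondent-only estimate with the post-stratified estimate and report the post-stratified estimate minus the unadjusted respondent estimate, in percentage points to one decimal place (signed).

+0.2 percentage points

Naive respondent-only estimate (weights = respondent counts):
  (350/1200)×58.9 + (300/1200)×50.9 + (450/1200)×52.2 + (100/1200)×59.2 = 54.4125%
Reweighting by population grade level shares:
  0.15×58.9 + 0.34×50.9 + 0.25×52.2 + 0.26×59.2 = 54.583%
Difference = 54.583 − 54.4125 = 0.1705 pp.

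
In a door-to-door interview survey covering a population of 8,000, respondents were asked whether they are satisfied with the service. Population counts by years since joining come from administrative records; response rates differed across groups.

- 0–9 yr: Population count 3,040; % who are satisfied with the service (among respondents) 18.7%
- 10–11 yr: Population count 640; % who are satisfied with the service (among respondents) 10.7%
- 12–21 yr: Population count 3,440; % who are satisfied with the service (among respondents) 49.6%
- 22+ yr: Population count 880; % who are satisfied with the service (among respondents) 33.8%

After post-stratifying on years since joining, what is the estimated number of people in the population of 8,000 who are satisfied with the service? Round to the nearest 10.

2,640

Each cell contributes its population count × the respondent rate:
  0–9 yr: 3,040 × 18.7% = 568.48
  10–11 yr: 640 × 10.7% = 68.48
  12–21 yr: 3,440 × 49.6% = 1706.24
  22+ yr: 880 × 33.8% = 297.44
Estimated total = 2640.64 → 2,640.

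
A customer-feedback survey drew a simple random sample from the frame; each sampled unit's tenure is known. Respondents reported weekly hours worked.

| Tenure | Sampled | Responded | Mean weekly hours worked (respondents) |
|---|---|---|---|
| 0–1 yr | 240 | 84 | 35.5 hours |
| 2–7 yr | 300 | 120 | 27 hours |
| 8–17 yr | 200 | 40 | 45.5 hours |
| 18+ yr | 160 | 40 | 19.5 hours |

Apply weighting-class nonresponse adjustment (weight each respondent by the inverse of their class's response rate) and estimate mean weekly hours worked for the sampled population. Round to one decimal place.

Response rates by class: 0–1 yr 84/240 = 35%, 2–7 yr 120/300 = 40%, 8–17 yr 40/200 = 20%, 18+ yr 40/160 = 25%.
Weighting each respondent by the inverse class response rate inflates each class back to its sampled size, so the class weight is n_sampled:
  0–1 yr: 240 × 35.5 = 8520
  2–7 yr: 300 × 27 = 8100
  8–17 yr: 200 × 45.5 = 9100
  18+ yr: 160 × 19.5 = 3120
Adjusted estimate = 28,840 / 900 = 32.0444 → 32.0.

32.0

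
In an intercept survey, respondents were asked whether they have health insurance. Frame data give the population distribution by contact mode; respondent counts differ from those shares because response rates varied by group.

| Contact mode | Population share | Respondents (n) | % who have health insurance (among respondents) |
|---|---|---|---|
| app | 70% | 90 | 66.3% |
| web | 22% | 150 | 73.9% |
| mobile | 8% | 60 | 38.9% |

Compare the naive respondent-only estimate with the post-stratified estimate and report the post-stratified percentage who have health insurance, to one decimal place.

Unadjusted (pooled respondent) estimate weights by respondent counts:
  (90/300)×66.3 + (150/300)×73.9 + (60/300)×38.9 = 64.62%
Reweighting by population contact mode shares:
  0.7×66.3 + 0.22×73.9 + 0.08×38.9 = 65.78%

65.8%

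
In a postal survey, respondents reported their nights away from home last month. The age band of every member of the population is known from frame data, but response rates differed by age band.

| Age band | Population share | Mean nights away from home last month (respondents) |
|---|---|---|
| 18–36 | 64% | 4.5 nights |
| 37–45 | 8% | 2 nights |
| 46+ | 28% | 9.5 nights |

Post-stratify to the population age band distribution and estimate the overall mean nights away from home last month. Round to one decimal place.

5.7

Post-stratification weights by population share, not respondent share:
  18–36: 0.64 × 4.5 = 2.88
  37–45: 0.08 × 2 = 0.16
  46+: 0.28 × 9.5 = 2.66
Post-stratified estimate = 5.7 → 5.7.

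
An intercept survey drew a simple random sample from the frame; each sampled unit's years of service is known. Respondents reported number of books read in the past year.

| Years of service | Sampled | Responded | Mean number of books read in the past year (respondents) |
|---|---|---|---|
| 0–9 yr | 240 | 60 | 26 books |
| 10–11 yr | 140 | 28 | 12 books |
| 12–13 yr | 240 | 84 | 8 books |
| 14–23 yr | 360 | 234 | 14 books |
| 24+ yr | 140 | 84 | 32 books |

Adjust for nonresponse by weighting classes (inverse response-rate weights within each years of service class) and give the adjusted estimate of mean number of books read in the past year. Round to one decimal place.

17.3

Response rates by class: 0–9 yr 60/240 = 25%, 10–11 yr 28/140 = 20%, 12–13 yr 84/240 = 35%, 14–23 yr 234/360 = 65%, 24+ yr 84/140 = 60%.
Each respondent's weight = sampled/responded in their class; summing within a class gives n_sampled, so:
  0–9 yr: 240 × 26 = 6240
  10–11 yr: 140 × 12 = 1680
  12–13 yr: 240 × 8 = 1920
  14–23 yr: 360 × 14 = 5040
  24+ yr: 140 × 32 = 4480
Adjusted estimate = 19,360 / 1,120 = 17.2857 → 17.3.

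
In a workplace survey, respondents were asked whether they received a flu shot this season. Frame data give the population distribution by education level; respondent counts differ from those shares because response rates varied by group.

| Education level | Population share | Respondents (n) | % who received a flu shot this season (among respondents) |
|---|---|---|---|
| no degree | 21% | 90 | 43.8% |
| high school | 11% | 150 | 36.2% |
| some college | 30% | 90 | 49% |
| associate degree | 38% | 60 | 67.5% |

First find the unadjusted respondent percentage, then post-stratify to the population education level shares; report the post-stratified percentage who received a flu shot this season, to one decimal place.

53.5%

Unadjusted (pooled respondent) estimate weights by respondent counts:
  (90/390)×43.8 + (150/390)×36.2 + (90/390)×49 + (60/390)×67.5 = 45.7231%
Post-stratifying to population shares instead:
  0.21×43.8 + 0.11×36.2 + 0.3×49 + 0.38×67.5 = 53.53%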